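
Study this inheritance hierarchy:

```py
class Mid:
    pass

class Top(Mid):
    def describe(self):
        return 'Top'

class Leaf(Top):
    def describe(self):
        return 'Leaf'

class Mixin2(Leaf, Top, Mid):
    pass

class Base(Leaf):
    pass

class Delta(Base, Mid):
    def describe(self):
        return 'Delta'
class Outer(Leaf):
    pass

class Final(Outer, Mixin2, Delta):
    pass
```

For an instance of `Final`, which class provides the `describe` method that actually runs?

Delta

L[Final] = Final + merge(L[Outer], L[Mixin2], L[Delta], [Outer Mixin2 Delta])
  take Outer:  [Outer Leaf Top Mid object] + [Mixin2 Leaf Top Mid object] + [Delta Base Leaf Top Mid object] + [Outer Mixin2 Delta]
  take Mixin2:  [Leaf Top Mid object] + [Mixin2 Leaf Top Mid object] + [Delta Base Leaf Top Mid object] + [Mixin2 Delta]
  take Delta:  [Leaf Top Mid object] + [Leaf Top Mid object] + [Delta Base Leaf Top Mid object] + [Delta]
  take Base:  [Leaf Top Mid object] + [Leaf Top Mid object] + [Base Leaf Top Mid object]
  take Leaf:  [Leaf Top Mid object] + [Leaf Top Mid object] + [Leaf Top Mid object]
  take Top:  [Top Mid object] + [Top Mid object] + [Top Mid object]
  take Mid:  [Mid object] + [Mid object] + [Mid object]
  take object:  [object] + [object] + [object]
MRO: Final Outer Mixin2 Delta Base Leaf Top Mid object
describe is defined in: Delta, Leaf, Top. First along the MRO is Delta.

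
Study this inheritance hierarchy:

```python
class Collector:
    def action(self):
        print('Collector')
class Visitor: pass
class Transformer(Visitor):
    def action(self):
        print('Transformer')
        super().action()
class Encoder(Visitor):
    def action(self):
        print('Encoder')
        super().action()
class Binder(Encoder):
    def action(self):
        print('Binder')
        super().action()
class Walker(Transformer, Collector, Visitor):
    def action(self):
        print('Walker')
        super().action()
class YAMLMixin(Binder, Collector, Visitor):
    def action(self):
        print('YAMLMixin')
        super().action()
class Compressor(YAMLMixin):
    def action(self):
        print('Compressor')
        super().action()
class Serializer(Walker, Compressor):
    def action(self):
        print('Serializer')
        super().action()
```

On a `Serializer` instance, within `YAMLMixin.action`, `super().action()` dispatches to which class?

Binder

L[Serializer] = Serializer + merge(L[Walker], L[Compressor], [Walker Compressor])
  take Walker:  [Walker Transformer Collector Visitor object] + [Compressor YAMLMixin Binder Encoder Collector Visitor object] + [Walker Compressor]
  take Transformer:  [Transformer Collector Visitor object] + [Compressor YAMLMixin Binder Encoder Collector Visitor object] + [Compressor]
  take Compressor:  [Collector Visitor object] + [Compressor YAMLMixin Binder Encoder Collector Visitor object] + [Compressor]
  take YAMLMixin:  [Collector Visitor object] + [YAMLMixin Binder Encoder Collector Visitor object]
  take Binder:  [Collector Visitor object] + [Binder Encoder Collector Visitor object]
  take Encoder:  [Collector Visitor object] + [Encoder Collector Visitor object]
  take Collector:  [Collector Visitor object] + [Collector Visitor object]
  take Visitor:  [Visitor object] + [Visitor object]
  take object:  [object] + [object]
MRO: Serializer Walker Transformer Compressor YAMLMixin Binder Encoder Collector Visitor object
super() in YAMLMixin.action on a Serializer instance goes to the class after YAMLMixin in Serializer's MRO: Binder.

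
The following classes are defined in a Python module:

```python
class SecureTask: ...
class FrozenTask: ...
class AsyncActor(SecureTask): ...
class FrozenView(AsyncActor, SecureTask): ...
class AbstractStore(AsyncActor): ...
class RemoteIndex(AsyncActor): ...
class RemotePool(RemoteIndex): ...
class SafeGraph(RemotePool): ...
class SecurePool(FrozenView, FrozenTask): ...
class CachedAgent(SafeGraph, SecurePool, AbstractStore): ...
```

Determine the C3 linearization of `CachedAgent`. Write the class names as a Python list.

L[CachedAgent] = CachedAgent + merge(L[SafeGraph], L[SecurePool], L[AbstractStore], [SafeGraph SecurePool AbstractStore])
  take SafeGraph:  [SafeGraph RemotePool RemoteIndex AsyncActor SecureTask object] + [SecurePool FrozenView AsyncActor SecureTask FrozenTask object] + [AbstractStore AsyncActor SecureTask object] + [SafeGraph SecurePool AbstractStore]
  take RemotePool:  [RemotePool RemoteIndex AsyncActor SecureTask object] + [SecurePool FrozenView AsyncActor SecureTask FrozenTask object] + [AbstractStore AsyncActor SecureTask object] + [SecurePool AbstractStore]
  take RemoteIndex:  [RemoteIndex AsyncActor SecureTask object] + [SecurePool FrozenView AsyncActor SecureTask FrozenTask object] + [AbstractStore AsyncActor SecureTask object] + [SecurePool AbstractStore]
  take SecurePool:  [AsyncActor SecureTask object] + [SecurePool FrozenView AsyncActor SecureTask FrozenTask object] + [AbstractStore AsyncActor SecureTask object] + [SecurePool AbstractStore]
  take FrozenView:  [AsyncActor SecureTask object] + [FrozenView AsyncActor SecureTask FrozenTask object] + [AbstractStore AsyncActor SecureTask object] + [AbstractStore]
  take AbstractStore:  [AsyncActor SecureTask object] + [AsyncActor SecureTask FrozenTask object] + [AbstractStore AsyncActor SecureTask object] + [AbstractStore]
  take AsyncActor:  [AsyncActor SecureTask object] + [AsyncActor SecureTask FrozenTask object] + [AsyncActor SecureTask object]
  take SecureTask:  [SecureTask object] + [SecureTask FrozenTask object] + [SecureTask object]
  take FrozenTask:  [object] + [FrozenTask object] + [object]
  take object:  [object] + [object] + [object]

[CachedAgent, SafeGraph, RemotePool, RemoteIndex, SecurePool, FrozenView, AbstractStore, AsyncActor, SecureTask, FrozenTask, object]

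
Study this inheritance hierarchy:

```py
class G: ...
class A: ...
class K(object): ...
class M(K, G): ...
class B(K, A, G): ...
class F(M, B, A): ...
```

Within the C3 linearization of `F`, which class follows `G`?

object

L[F] = F + merge(L[M], L[B], L[A], [M B A])
  take M:  [M K G object] + [B K A G object] + [A object] + [M B A]
  take B:  [K G object] + [B K A G object] + [A object] + [B A]
  take K:  [K G object] + [K A G object] + [A object] + [A]
  take A:  [G object] + [A G object] + [A object] + [A]
  take G:  [G object] + [G object] + [object]
  take object:  [object] + [object] + [object]
MRO: F M B K A G object
G is at position 5; next is object.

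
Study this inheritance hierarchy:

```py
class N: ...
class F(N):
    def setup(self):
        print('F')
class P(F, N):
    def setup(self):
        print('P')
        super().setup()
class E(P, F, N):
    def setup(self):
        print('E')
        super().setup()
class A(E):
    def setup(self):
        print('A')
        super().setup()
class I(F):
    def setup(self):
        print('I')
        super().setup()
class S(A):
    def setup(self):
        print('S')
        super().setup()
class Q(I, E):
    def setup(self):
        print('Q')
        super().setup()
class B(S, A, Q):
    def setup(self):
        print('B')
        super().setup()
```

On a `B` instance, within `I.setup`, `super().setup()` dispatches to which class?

L[B] = B + merge(L[S], L[A], L[Q], [S A Q])
  take S:  [S A E P F N object] + [A E P F N object] + [Q I E P F N object] + [S A Q]
  take A:  [A E P F N object] + [A E P F N object] + [Q I E P F N object] + [A Q]
  take Q:  [E P F N object] + [E P F N object] + [Q I E P F N object] + [Q]
  take I:  [E P F N object] + [E P F N object] + [I E P F N object]
  take E:  [E P F N object] + [E P F N object] + [E P F N object]
  take P:  [P F N object] + [P F N object] + [P F N object]
  take F:  [F N object] + [F N object] + [F N object]
  take N:  [N object] + [N object] + [N object]
  take object:  [object] + [object] + [object]
MRO: B S A Q I E P F N object
super() in I.setup on a B instance goes to the class after I in B's MRO: E.

E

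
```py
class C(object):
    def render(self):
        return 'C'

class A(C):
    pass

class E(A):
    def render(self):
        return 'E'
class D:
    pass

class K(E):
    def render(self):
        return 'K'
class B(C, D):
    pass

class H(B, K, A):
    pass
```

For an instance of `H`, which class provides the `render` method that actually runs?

K

L[H] = H + merge(L[B], L[K], L[A], [B K A])
  take B:  [B C D object] + [K E A C object] + [A C object] + [B K A]
  take K:  [C D object] + [K E A C object] + [A C object] + [K A]
  take E:  [C D object] + [E A C object] + [A C object] + [A]
  take A:  [C D object] + [A C object] + [A C object] + [A]
  take C:  [C D object] + [C object] + [C object]
  take D:  [D object] + [object] + [object]
  take object:  [object] + [object] + [object]
MRO: H B K E A C D object
render is defined in: C, E, K. First along the MRO is K.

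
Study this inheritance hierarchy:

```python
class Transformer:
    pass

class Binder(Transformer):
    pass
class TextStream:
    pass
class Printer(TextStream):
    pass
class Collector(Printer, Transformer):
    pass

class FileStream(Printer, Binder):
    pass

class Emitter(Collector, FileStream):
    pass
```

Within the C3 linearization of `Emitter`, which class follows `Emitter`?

Collector

L[Emitter] = Emitter + merge(L[Collector], L[FileStream], [Collector FileStream])
  take Collector:  [Collector Printer TextStream Transformer object] + [FileStream Printer TextStream Binder Transformer object] + [Collector FileStream]
  take FileStream:  [Printer TextStream Transformer object] + [FileStream Printer TextStream Binder Transformer object] + [FileStream]
  take Printer:  [Printer TextStream Transformer object] + [Printer TextStream Binder Transformer object]
  take TextStream:  [TextStream Transformer object] + [TextStream Binder Transformer object]
  take Binder:  [Transformer object] + [Binder Transformer object]
  take Transformer:  [Transformer object] + [Transformer object]
  take object:  [object] + [object]
MRO: Emitter Collector FileStream Printer TextStream Binder Transformer object
Emitter is at position 0; next is Collector.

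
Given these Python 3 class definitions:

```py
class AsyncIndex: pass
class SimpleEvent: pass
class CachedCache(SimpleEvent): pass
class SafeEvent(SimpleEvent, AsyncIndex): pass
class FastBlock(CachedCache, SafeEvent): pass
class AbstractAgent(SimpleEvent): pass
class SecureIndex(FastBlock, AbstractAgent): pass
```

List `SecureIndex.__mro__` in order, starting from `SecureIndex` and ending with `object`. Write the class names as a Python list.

[SecureIndex, FastBlock, CachedCache, SafeEvent, AbstractAgent, SimpleEvent, AsyncIndex, object]

L[SecureIndex] = SecureIndex + merge(L[FastBlock], L[AbstractAgent], [FastBlock AbstractAgent])
  take FastBlock:  [FastBlock CachedCache SafeEvent SimpleEvent AsyncIndex object] + [AbstractAgent SimpleEvent object] + [FastBlock AbstractAgent]
  take CachedCache:  [CachedCache SafeEvent SimpleEvent AsyncIndex object] + [AbstractAgent SimpleEvent object] + [AbstractAgent]
  take SafeEvent:  [SafeEvent SimpleEvent AsyncIndex object] + [AbstractAgent SimpleEvent object] + [AbstractAgent]
  take AbstractAgent:  [SimpleEvent AsyncIndex object] + [AbstractAgent SimpleEvent object] + [AbstractAgent]
  take SimpleEvent:  [SimpleEvent AsyncIndex object] + [SimpleEvent object]
  take AsyncIndex:  [AsyncIndex object] + [object]
  take object:  [object] + [object]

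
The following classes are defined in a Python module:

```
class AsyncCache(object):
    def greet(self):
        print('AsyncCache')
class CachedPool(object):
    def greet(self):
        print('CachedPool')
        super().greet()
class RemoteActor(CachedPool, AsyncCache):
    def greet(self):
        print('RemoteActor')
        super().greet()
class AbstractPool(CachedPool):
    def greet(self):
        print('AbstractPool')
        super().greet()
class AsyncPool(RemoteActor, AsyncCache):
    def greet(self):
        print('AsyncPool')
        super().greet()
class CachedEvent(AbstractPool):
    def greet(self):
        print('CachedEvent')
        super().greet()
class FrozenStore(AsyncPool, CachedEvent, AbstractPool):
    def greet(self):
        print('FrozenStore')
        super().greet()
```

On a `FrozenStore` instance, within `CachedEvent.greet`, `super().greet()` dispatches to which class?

L[FrozenStore] = FrozenStore + merge(L[AsyncPool], L[CachedEvent], L[AbstractPool], [AsyncPool CachedEvent AbstractPool])
  take AsyncPool:  [AsyncPool RemoteActor CachedPool AsyncCache object] + [CachedEvent AbstractPool CachedPool object] + [AbstractPool CachedPool object] + [AsyncPool CachedEvent AbstractPool]
  take RemoteActor:  [RemoteActor CachedPool AsyncCache object] + [CachedEvent AbstractPool CachedPool object] + [AbstractPool CachedPool object] + [CachedEvent AbstractPool]
  take CachedEvent:  [CachedPool AsyncCache object] + [CachedEvent AbstractPool CachedPool object] + [AbstractPool CachedPool object] + [CachedEvent AbstractPool]
  take AbstractPool:  [CachedPool AsyncCache object] + [AbstractPool CachedPool object] + [AbstractPool CachedPool object] + [AbstractPool]
  take CachedPool:  [CachedPool AsyncCache object] + [CachedPool object] + [CachedPool object]
  take AsyncCache:  [AsyncCache object] + [object] + [object]
  take object:  [object] + [object] + [object]
MRO: FrozenStore AsyncPool RemoteActor CachedEvent AbstractPool CachedPool AsyncCache object
super() in CachedEvent.greet on a FrozenStore instance goes to the class after CachedEvent in FrozenStore's MRO: AbstractPool.

AbstractPool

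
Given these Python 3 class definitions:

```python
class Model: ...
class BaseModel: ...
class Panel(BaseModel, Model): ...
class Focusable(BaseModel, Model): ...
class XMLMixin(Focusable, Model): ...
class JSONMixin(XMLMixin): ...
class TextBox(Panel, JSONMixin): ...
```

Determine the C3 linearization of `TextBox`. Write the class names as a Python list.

[TextBox, Panel, JSONMixin, XMLMixin, Focusable, BaseModel, Model, object]

L[TextBox] = TextBox + merge(L[Panel], L[JSONMixin], [Panel JSONMixin])
  take Panel:  [Panel BaseModel Model object] + [JSONMixin XMLMixin Focusable BaseModel Model object] + [Panel JSONMixin]
  take JSONMixin:  [BaseModel Model object] + [JSONMixin XMLMixin Focusable BaseModel Model object] + [JSONMixin]
  take XMLMixin:  [BaseModel Model object] + [XMLMixin Focusable BaseModel Model object]
  take Focusable:  [BaseModel Model object] + [Focusable BaseModel Model object]
  take BaseModel:  [BaseModel Model object] + [BaseModel Model object]
  take Model:  [Model object] + [Model object]
  take object:  [object] + [object]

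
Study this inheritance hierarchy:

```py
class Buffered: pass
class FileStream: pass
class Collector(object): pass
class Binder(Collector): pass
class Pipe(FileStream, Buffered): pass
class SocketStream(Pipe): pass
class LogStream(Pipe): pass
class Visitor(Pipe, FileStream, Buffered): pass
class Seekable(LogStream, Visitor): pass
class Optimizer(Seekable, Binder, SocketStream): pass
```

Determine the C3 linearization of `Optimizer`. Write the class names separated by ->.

L[Optimizer] = Optimizer + merge(L[Seekable], L[Binder], L[SocketStream], [Seekable Binder SocketStream])
  take Seekable:  [Seekable LogStream Visitor Pipe FileStream Buffered object] + [Binder Collector object] + [SocketStream Pipe FileStream Buffered object] + [Seekable Binder SocketStream]
  take LogStream:  [LogStream Visitor Pipe FileStream Buffered object] + [Binder Collector object] + [SocketStream Pipe FileStream Buffered object] + [Binder SocketStream]
  take Visitor:  [Visitor Pipe FileStream Buffered object] + [Binder Collector object] + [SocketStream Pipe FileStream Buffered object] + [Binder SocketStream]
  take Binder:  [Pipe FileStream Buffered object] + [Binder Collector object] + [SocketStream Pipe FileStream Buffered object] + [Binder SocketStream]
  take Collector:  [Pipe FileStream Buffered object] + [Collector object] + [SocketStream Pipe FileStream Buffered object] + [SocketStream]
  take SocketStream:  [Pipe FileStream Buffered object] + [object] + [SocketStream Pipe FileStream Buffered object] + [SocketStream]
  take Pipe:  [Pipe FileStream Buffered object] + [object] + [Pipe FileStream Buffered object]
  take FileStream:  [FileStream Buffered object] + [object] + [FileStream Buffered object]
  take Buffered:  [Buffered object] + [object] + [Buffered object]
  take object:  [object] + [object] + [object]

Optimizer -> Seekable -> LogStream -> Visitor -> Binder -> Collector -> SocketStream -> Pipe -> FileStream -> Buffered -> object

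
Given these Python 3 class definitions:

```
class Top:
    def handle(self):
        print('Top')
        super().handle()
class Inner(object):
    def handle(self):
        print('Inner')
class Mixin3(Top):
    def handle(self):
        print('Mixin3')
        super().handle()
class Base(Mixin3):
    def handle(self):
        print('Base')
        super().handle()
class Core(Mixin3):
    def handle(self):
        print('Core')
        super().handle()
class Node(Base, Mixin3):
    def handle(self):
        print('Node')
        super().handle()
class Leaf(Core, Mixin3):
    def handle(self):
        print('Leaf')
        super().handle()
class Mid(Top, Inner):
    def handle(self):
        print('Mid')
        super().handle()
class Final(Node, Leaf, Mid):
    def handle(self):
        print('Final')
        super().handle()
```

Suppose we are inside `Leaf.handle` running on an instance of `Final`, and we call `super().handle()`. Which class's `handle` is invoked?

L[Final] = Final + merge(L[Node], L[Leaf], L[Mid], [Node Leaf Mid])
  take Node:  [Node Base Mixin3 Top object] + [Leaf Core Mixin3 Top object] + [Mid Top Inner object] + [Node Leaf Mid]
  take Base:  [Base Mixin3 Top object] + [Leaf Core Mixin3 Top object] + [Mid Top Inner object] + [Leaf Mid]
  take Leaf:  [Mixin3 Top object] + [Leaf Core Mixin3 Top object] + [Mid Top Inner object] + [Leaf Mid]
  take Core:  [Mixin3 Top object] + [Core Mixin3 Top object] + [Mid Top Inner object] + [Mid]
  take Mixin3:  [Mixin3 Top object] + [Mixin3 Top object] + [Mid Top Inner object] + [Mid]
  take Mid:  [Top object] + [Top object] + [Mid Top Inner object] + [Mid]
  take Top:  [Top object] + [Top object] + [Top Inner object]
  take Inner:  [object] + [object] + [Inner object]
  take object:  [object] + [object] + [object]
MRO: Final Node Base Leaf Core Mixin3 Mid Top Inner object
super() in Leaf.handle on a Final instance goes to the class after Leaf in Final's MRO: Core.

Core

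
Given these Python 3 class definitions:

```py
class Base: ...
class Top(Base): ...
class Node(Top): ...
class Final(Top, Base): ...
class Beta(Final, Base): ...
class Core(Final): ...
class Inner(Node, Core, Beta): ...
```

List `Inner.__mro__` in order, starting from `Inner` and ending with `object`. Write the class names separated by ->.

Inner -> Node -> Core -> Beta -> Final -> Top -> Base -> object

L[Inner] = Inner + merge(L[Node], L[Core], L[Beta], [Node Core Beta])
  take Node:  [Node Top Base object] + [Core Final Top Base object] + [Beta Final Top Base object] + [Node Core Beta]
  take Core:  [Top Base object] + [Core Final Top Base object] + [Beta Final Top Base object] + [Core Beta]
  take Beta:  [Top Base object] + [Final Top Base object] + [Beta Final Top Base object] + [Beta]
  take Final:  [Top Base object] + [Final Top Base object] + [Final Top Base object]
  take Top:  [Top Base object] + [Top Base object] + [Top Base object]
  take Base:  [Base object] + [Base object] + [Base object]
  take object:  [object] + [object] + [object]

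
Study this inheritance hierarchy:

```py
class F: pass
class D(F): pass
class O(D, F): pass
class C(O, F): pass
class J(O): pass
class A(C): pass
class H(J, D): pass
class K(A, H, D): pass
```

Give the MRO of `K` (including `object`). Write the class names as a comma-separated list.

K, A, C, H, J, O, D, F, object

L[K] = K + merge(L[A], L[H], L[D], [A H D])
  take A:  [A C O D F object] + [H J O D F object] + [D F object] + [A H D]
  take C:  [C O D F object] + [H J O D F object] + [D F object] + [H D]
  take H:  [O D F object] + [H J O D F object] + [D F object] + [H D]
  take J:  [O D F object] + [J O D F object] + [D F object] + [D]
  take O:  [O D F object] + [O D F object] + [D F object] + [D]
  take D:  [D F object] + [D F object] + [D F object] + [D]
  take F:  [F object] + [F object] + [F object]
  take object:  [object] + [object] + [object]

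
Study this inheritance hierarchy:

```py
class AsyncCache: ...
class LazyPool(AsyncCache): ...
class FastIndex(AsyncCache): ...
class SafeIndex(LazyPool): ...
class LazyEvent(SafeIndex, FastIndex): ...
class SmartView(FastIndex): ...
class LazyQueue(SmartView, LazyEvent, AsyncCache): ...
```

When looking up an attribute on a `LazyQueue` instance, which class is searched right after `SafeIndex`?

L[LazyQueue] = LazyQueue + merge(L[SmartView], L[LazyEvent], L[AsyncCache], [SmartView LazyEvent AsyncCache])
  take SmartView:  [SmartView FastIndex AsyncCache object] + [LazyEvent SafeIndex LazyPool FastIndex AsyncCache object] + [AsyncCache object] + [SmartView LazyEvent AsyncCache]
  take LazyEvent:  [FastIndex AsyncCache object] + [LazyEvent SafeIndex LazyPool FastIndex AsyncCache object] + [AsyncCache object] + [LazyEvent AsyncCache]
  take SafeIndex:  [FastIndex AsyncCache object] + [SafeIndex LazyPool FastIndex AsyncCache object] + [AsyncCache object] + [AsyncCache]
  take LazyPool:  [FastIndex AsyncCache object] + [LazyPool FastIndex AsyncCache object] + [AsyncCache object] + [AsyncCache]
  take FastIndex:  [FastIndex AsyncCache object] + [FastIndex AsyncCache object] + [AsyncCache object] + [AsyncCache]
  take AsyncCache:  [AsyncCache object] + [AsyncCache object] + [AsyncCache object] + [AsyncCache]
  take object:  [object] + [object] + [object]
MRO: LazyQueue SmartView LazyEvent SafeIndex LazyPool FastIndex AsyncCache object
SafeIndex is at position 3; next is LazyPool.

LazyPool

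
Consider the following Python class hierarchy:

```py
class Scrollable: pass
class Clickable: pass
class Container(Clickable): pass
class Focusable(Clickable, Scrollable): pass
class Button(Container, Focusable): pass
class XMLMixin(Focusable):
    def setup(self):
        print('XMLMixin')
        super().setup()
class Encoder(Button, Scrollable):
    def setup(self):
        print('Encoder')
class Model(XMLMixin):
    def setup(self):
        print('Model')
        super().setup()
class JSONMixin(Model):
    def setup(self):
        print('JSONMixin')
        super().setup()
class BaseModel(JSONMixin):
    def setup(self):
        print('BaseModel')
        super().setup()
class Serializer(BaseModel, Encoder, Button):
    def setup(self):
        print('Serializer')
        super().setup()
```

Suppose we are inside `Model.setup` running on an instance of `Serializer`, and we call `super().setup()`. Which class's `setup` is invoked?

L[Serializer] = Serializer + merge(L[BaseModel], L[Encoder], L[Button], [BaseModel Encoder Button])
  take BaseModel:  [BaseModel JSONMixin Model XMLMixin Focusable Clickable Scrollable object] + [Encoder Button Container Focusable Clickable Scrollable object] + [Button Container Focusable Clickable Scrollable object] + [BaseModel Encoder Button]
  take JSONMixin:  [JSONMixin Model XMLMixin Focusable Clickable Scrollable object] + [Encoder Button Container Focusable Clickable Scrollable object] + [Button Container Focusable Clickable Scrollable object] + [Encoder Button]
  take Model:  [Model XMLMixin Focusable Clickable Scrollable object] + [Encoder Button Container Focusable Clickable Scrollable object] + [Button Container Focusable Clickable Scrollable object] + [Encoder Button]
  take XMLMixin:  [XMLMixin Focusable Clickable Scrollable object] + [Encoder Button Container Focusable Clickable Scrollable object] + [Button Container Focusable Clickable Scrollable object] + [Encoder Button]
  take Encoder:  [Focusable Clickable Scrollable object] + [Encoder Button Container Focusable Clickable Scrollable object] + [Button Container Focusable Clickable Scrollable object] + [Encoder Button]
  take Button:  [Focusable Clickable Scrollable object] + [Button Container Focusable Clickable Scrollable object] + [Button Container Focusable Clickable Scrollable object] + [Button]
  take Container:  [Focusable Clickable Scrollable object] + [Container Focusable Clickable Scrollable object] + [Container Focusable Clickable Scrollable object]
  take Focusable:  [Focusable Clickable Scrollable object] + [Focusable Clickable Scrollable object] + [Focusable Clickable Scrollable object]
  take Clickable:  [Clickable Scrollable object] + [Clickable Scrollable object] + [Clickable Scrollable object]
  take Scrollable:  [Scrollable object] + [Scrollable object] + [Scrollable object]
  take object:  [object] + [object] + [object]
MRO: Serializer BaseModel JSONMixin Model XMLMixin Encoder Button Container Focusable Clickable Scrollable object
super() in Model.setup on a Serializer instance goes to the class after Model in Serializer's MRO: XMLMixin.

XMLMixin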